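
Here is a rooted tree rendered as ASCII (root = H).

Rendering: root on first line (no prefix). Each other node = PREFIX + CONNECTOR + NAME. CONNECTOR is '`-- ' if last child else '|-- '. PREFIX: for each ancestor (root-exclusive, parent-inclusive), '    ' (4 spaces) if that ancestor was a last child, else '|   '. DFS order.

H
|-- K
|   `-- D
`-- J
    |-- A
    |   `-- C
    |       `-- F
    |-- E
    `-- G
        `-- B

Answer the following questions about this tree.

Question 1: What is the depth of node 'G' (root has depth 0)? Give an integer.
Path from root to G: H -> J -> G
Depth = number of edges = 2

Answer: 2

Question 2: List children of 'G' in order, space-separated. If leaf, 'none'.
Node G's children (from adjacency): B

Answer: B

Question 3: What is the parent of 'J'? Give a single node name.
Answer: H

Derivation:
Scan adjacency: J appears as child of H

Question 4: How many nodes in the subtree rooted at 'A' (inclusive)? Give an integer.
Answer: 3

Derivation:
Subtree rooted at A contains: A, C, F
Count = 3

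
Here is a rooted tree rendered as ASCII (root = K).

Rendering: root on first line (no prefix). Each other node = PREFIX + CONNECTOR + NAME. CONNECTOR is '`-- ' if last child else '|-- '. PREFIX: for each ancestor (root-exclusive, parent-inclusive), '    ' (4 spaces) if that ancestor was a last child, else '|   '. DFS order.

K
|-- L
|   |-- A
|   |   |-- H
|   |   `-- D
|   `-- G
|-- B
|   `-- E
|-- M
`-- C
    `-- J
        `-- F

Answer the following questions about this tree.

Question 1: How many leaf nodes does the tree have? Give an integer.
Leaves (nodes with no children): D, E, F, G, H, M

Answer: 6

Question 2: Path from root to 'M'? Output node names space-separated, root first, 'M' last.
Walk down from root: K -> M

Answer: K M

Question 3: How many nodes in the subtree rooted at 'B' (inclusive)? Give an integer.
Subtree rooted at B contains: B, E
Count = 2

Answer: 2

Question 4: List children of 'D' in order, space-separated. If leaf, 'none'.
Node D's children (from adjacency): (leaf)

Answer: none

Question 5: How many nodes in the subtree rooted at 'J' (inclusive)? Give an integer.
Subtree rooted at J contains: F, J
Count = 2

Answer: 2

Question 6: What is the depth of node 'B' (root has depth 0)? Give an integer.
Path from root to B: K -> B
Depth = number of edges = 1

Answer: 1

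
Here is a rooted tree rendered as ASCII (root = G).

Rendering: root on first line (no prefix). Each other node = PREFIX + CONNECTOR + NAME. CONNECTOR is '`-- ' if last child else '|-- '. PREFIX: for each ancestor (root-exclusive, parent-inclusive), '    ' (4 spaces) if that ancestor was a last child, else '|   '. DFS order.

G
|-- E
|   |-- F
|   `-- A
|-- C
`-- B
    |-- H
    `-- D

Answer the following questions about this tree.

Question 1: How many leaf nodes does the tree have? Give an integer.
Leaves (nodes with no children): A, C, D, F, H

Answer: 5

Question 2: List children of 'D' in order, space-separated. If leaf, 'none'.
Answer: none

Derivation:
Node D's children (from adjacency): (leaf)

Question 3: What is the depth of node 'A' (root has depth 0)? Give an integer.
Answer: 2

Derivation:
Path from root to A: G -> E -> A
Depth = number of edges = 2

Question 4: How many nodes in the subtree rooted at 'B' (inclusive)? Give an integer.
Subtree rooted at B contains: B, D, H
Count = 3

Answer: 3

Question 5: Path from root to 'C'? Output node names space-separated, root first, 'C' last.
Answer: G C

Derivation:
Walk down from root: G -> C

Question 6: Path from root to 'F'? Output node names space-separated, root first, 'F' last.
Answer: G E F

Derivation:
Walk down from root: G -> E -> F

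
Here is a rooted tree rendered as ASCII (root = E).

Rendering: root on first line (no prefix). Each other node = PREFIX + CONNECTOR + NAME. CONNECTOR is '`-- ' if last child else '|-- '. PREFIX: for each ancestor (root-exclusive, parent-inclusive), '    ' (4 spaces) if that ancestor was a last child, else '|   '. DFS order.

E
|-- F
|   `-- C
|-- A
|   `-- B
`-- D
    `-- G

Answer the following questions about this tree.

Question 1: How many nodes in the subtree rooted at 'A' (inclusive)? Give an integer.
Subtree rooted at A contains: A, B
Count = 2

Answer: 2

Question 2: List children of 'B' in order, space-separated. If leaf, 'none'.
Answer: none

Derivation:
Node B's children (from adjacency): (leaf)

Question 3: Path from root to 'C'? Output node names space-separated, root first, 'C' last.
Answer: E F C

Derivation:
Walk down from root: E -> F -> C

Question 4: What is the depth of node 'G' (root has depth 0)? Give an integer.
Path from root to G: E -> D -> G
Depth = number of edges = 2

Answer: 2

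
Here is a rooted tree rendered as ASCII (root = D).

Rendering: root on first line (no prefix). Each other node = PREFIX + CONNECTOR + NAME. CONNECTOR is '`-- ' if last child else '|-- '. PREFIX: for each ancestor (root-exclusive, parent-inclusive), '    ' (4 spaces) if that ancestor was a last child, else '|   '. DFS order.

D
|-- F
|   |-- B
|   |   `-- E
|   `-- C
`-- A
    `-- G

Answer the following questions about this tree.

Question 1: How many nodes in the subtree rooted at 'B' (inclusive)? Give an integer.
Answer: 2

Derivation:
Subtree rooted at B contains: B, E
Count = 2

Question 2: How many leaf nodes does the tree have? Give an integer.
Leaves (nodes with no children): C, E, G

Answer: 3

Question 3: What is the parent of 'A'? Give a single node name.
Scan adjacency: A appears as child of D

Answer: D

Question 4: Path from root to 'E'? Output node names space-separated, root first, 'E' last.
Walk down from root: D -> F -> B -> E

Answer: D F B E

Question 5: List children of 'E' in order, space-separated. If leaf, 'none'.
Answer: none

Derivation:
Node E's children (from adjacency): (leaf)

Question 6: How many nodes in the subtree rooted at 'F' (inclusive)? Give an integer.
Answer: 4

Derivation:
Subtree rooted at F contains: B, C, E, F
Count = 4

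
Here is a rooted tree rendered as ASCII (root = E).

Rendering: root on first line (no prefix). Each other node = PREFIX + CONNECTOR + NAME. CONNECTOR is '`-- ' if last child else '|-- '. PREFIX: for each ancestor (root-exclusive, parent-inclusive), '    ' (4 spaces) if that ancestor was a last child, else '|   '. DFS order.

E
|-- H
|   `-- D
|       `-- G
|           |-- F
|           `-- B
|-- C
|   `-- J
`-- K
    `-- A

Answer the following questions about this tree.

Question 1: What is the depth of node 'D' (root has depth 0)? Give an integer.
Path from root to D: E -> H -> D
Depth = number of edges = 2

Answer: 2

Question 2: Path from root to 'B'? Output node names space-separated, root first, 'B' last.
Walk down from root: E -> H -> D -> G -> B

Answer: E H D G B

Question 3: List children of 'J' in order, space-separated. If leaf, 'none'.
Answer: none

Derivation:
Node J's children (from adjacency): (leaf)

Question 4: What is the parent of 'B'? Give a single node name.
Answer: G

Derivation:
Scan adjacency: B appears as child of G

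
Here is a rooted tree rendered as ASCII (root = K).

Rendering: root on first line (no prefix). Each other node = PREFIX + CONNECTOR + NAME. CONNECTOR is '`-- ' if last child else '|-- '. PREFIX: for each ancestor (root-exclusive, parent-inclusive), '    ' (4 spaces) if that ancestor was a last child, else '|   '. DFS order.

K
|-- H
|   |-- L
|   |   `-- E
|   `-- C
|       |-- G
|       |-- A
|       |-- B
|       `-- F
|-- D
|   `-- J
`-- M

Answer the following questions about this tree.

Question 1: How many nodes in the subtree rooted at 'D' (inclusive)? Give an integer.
Subtree rooted at D contains: D, J
Count = 2

Answer: 2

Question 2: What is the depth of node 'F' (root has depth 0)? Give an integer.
Path from root to F: K -> H -> C -> F
Depth = number of edges = 3

Answer: 3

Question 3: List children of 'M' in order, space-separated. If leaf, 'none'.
Node M's children (from adjacency): (leaf)

Answer: none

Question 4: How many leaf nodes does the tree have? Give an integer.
Leaves (nodes with no children): A, B, E, F, G, J, M

Answer: 7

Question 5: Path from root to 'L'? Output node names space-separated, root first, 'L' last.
Answer: K H L

Derivation:
Walk down from root: K -> H -> L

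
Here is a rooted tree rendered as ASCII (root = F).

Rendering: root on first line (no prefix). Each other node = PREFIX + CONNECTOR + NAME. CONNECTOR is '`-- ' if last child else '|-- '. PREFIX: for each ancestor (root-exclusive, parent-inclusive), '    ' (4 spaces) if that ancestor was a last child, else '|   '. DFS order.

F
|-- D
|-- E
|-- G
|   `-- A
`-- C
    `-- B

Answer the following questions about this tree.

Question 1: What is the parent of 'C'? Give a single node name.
Answer: F

Derivation:
Scan adjacency: C appears as child of F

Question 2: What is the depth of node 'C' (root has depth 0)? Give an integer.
Answer: 1

Derivation:
Path from root to C: F -> C
Depth = number of edges = 1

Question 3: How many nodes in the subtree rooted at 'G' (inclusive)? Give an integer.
Subtree rooted at G contains: A, G
Count = 2

Answer: 2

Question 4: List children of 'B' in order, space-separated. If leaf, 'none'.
Node B's children (from adjacency): (leaf)

Answer: none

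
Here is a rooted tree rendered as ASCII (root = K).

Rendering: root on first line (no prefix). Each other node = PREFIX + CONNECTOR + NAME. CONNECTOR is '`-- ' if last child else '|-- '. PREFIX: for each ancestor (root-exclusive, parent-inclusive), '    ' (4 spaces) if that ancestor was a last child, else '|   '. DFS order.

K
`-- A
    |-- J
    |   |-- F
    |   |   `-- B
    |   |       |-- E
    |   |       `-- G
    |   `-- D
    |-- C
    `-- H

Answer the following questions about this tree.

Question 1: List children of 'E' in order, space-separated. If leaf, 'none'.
Node E's children (from adjacency): (leaf)

Answer: none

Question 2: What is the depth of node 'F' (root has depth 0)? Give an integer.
Answer: 3

Derivation:
Path from root to F: K -> A -> J -> F
Depth = number of edges = 3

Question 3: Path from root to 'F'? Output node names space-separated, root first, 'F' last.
Answer: K A J F

Derivation:
Walk down from root: K -> A -> J -> F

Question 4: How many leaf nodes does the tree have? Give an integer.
Leaves (nodes with no children): C, D, E, G, H

Answer: 5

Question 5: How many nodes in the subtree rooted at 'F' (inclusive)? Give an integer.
Subtree rooted at F contains: B, E, F, G
Count = 4

Answer: 4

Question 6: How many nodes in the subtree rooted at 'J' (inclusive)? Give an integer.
Answer: 6

Derivation:
Subtree rooted at J contains: B, D, E, F, G, J
Count = 6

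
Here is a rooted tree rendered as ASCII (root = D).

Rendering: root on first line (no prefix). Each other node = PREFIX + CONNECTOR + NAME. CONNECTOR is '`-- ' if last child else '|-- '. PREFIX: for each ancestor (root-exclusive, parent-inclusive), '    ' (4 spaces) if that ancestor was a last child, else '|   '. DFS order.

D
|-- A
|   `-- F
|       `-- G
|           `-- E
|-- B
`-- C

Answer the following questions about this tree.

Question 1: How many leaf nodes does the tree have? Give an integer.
Leaves (nodes with no children): B, C, E

Answer: 3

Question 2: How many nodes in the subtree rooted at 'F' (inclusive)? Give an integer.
Answer: 3

Derivation:
Subtree rooted at F contains: E, F, G
Count = 3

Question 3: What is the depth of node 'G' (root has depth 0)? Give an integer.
Answer: 3

Derivation:
Path from root to G: D -> A -> F -> G
Depth = number of edges = 3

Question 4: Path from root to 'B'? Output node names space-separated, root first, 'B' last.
Walk down from root: D -> B

Answer: D B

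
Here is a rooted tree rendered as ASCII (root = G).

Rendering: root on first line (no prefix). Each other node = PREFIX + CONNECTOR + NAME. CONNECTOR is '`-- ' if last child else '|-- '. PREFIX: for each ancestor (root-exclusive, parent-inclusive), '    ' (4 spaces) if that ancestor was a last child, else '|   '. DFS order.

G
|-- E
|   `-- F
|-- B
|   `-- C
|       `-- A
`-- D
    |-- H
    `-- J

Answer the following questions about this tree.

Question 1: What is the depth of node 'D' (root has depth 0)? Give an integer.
Path from root to D: G -> D
Depth = number of edges = 1

Answer: 1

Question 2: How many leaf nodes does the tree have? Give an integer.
Leaves (nodes with no children): A, F, H, J

Answer: 4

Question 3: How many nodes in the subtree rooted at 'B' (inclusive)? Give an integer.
Answer: 3

Derivation:
Subtree rooted at B contains: A, B, C
Count = 3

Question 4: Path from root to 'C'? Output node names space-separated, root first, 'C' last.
Answer: G B C

Derivation:
Walk down from root: G -> B -> C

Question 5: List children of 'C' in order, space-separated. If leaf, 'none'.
Answer: A

Derivation:
Node C's children (from adjacency): A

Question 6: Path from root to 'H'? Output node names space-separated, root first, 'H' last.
Answer: G D H

Derivation:
Walk down from root: G -> D -> H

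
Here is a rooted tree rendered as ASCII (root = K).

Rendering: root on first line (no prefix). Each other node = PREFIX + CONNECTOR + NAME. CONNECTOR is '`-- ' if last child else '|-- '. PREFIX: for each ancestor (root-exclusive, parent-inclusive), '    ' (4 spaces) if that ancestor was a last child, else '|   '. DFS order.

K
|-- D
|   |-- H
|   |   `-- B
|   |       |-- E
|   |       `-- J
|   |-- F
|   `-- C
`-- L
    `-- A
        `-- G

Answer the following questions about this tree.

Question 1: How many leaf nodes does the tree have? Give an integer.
Leaves (nodes with no children): C, E, F, G, J

Answer: 5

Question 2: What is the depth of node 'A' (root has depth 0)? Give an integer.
Path from root to A: K -> L -> A
Depth = number of edges = 2

Answer: 2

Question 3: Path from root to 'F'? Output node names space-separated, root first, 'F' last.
Answer: K D F

Derivation:
Walk down from root: K -> D -> F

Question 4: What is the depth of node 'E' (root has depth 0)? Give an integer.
Path from root to E: K -> D -> H -> B -> E
Depth = number of edges = 4

Answer: 4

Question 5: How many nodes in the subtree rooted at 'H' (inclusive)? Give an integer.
Subtree rooted at H contains: B, E, H, J
Count = 4

Answer: 4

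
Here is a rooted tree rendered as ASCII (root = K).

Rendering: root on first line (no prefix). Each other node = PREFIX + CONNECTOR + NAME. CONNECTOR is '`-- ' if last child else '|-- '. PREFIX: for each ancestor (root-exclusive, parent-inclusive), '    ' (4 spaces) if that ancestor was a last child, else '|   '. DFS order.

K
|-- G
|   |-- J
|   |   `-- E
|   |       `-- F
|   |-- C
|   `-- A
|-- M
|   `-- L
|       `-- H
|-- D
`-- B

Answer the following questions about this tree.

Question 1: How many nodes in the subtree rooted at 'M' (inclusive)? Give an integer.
Subtree rooted at M contains: H, L, M
Count = 3

Answer: 3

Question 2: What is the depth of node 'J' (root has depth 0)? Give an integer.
Path from root to J: K -> G -> J
Depth = number of edges = 2

Answer: 2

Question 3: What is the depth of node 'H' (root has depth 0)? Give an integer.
Path from root to H: K -> M -> L -> H
Depth = number of edges = 3

Answer: 3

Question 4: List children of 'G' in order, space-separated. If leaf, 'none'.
Node G's children (from adjacency): J, C, A

Answer: J C A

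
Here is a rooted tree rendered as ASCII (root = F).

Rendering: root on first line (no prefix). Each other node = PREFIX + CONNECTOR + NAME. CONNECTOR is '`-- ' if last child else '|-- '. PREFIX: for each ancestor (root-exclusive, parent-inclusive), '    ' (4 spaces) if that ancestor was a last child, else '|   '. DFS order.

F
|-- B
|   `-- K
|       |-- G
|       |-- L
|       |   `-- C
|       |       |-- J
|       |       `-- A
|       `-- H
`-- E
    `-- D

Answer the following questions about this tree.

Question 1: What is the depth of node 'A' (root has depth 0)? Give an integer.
Path from root to A: F -> B -> K -> L -> C -> A
Depth = number of edges = 5

Answer: 5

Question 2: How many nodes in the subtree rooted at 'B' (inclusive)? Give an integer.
Answer: 8

Derivation:
Subtree rooted at B contains: A, B, C, G, H, J, K, L
Count = 8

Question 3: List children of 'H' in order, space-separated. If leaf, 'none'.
Node H's children (from adjacency): (leaf)

Answer: none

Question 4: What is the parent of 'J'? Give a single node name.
Scan adjacency: J appears as child of C

Answer: C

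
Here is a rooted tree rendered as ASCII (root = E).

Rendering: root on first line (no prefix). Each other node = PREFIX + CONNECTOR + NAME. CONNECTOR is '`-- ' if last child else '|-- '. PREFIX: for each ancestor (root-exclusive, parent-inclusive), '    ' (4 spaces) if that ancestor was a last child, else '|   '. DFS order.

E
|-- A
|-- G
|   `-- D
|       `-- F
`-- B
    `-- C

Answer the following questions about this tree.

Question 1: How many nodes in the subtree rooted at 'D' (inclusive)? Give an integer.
Answer: 2

Derivation:
Subtree rooted at D contains: D, F
Count = 2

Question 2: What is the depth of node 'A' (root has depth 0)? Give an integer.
Path from root to A: E -> A
Depth = number of edges = 1

Answer: 1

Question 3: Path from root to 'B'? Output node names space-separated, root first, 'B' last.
Walk down from root: E -> B

Answer: E B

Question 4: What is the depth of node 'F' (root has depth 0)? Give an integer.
Answer: 3

Derivation:
Path from root to F: E -> G -> D -> F
Depth = number of edges = 3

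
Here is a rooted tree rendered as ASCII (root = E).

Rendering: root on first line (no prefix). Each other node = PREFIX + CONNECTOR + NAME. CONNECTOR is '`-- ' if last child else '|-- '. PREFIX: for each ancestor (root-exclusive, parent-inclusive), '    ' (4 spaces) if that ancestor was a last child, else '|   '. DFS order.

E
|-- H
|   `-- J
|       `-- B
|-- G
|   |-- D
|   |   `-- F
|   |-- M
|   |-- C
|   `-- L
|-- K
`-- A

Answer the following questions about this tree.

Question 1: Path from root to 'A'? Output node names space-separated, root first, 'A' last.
Walk down from root: E -> A

Answer: E A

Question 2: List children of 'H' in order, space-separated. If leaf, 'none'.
Node H's children (from adjacency): J

Answer: J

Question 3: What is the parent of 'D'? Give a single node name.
Answer: G

Derivation:
Scan adjacency: D appears as child of G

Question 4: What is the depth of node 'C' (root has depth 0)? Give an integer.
Path from root to C: E -> G -> C
Depth = number of edges = 2

Answer: 2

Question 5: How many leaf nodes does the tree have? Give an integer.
Answer: 7

Derivation:
Leaves (nodes with no children): A, B, C, F, K, L, M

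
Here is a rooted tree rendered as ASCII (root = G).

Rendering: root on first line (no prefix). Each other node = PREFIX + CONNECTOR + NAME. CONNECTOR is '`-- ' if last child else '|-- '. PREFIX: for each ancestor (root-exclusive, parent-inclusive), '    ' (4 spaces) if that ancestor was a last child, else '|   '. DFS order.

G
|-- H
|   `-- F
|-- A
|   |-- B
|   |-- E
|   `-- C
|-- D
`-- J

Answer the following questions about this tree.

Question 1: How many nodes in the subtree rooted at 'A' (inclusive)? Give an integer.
Subtree rooted at A contains: A, B, C, E
Count = 4

Answer: 4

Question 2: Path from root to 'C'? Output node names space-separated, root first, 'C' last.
Walk down from root: G -> A -> C

Answer: G A C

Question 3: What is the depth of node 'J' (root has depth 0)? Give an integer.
Path from root to J: G -> J
Depth = number of edges = 1

Answer: 1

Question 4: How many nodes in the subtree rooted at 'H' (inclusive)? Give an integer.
Answer: 2

Derivation:
Subtree rooted at H contains: F, H
Count = 2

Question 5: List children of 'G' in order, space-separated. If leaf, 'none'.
Node G's children (from adjacency): H, A, D, J

Answer: H A D J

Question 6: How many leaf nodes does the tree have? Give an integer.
Answer: 6

Derivation:
Leaves (nodes with no children): B, C, D, E, F, J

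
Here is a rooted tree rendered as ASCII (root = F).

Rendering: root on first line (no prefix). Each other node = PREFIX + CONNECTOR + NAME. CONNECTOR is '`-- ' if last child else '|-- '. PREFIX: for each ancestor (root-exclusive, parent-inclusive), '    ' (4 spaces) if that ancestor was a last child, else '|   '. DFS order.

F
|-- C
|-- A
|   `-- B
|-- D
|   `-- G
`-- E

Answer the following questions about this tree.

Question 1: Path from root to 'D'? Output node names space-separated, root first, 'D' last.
Answer: F D

Derivation:
Walk down from root: F -> D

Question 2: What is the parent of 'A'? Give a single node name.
Answer: F

Derivation:
Scan adjacency: A appears as child of F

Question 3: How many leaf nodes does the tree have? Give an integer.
Leaves (nodes with no children): B, C, E, G

Answer: 4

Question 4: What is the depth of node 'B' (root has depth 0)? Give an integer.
Path from root to B: F -> A -> B
Depth = number of edges = 2

Answer: 2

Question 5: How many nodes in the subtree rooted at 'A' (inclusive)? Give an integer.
Subtree rooted at A contains: A, B
Count = 2

Answer: 2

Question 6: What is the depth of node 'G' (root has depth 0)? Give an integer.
Answer: 2

Derivation:
Path from root to G: F -> D -> G
Depth = number of edges = 2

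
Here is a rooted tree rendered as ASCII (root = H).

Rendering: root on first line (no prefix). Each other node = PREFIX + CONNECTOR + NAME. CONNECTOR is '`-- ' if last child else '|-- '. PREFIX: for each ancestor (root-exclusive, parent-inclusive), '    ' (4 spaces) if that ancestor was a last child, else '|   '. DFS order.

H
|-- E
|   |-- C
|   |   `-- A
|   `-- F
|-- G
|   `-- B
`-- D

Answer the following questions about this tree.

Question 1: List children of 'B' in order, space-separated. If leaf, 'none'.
Node B's children (from adjacency): (leaf)

Answer: none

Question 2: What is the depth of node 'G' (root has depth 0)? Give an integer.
Path from root to G: H -> G
Depth = number of edges = 1

Answer: 1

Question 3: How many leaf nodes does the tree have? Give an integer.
Answer: 4

Derivation:
Leaves (nodes with no children): A, B, D, F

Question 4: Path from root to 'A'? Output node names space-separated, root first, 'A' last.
Answer: H E C A

Derivation:
Walk down from root: H -> E -> C -> A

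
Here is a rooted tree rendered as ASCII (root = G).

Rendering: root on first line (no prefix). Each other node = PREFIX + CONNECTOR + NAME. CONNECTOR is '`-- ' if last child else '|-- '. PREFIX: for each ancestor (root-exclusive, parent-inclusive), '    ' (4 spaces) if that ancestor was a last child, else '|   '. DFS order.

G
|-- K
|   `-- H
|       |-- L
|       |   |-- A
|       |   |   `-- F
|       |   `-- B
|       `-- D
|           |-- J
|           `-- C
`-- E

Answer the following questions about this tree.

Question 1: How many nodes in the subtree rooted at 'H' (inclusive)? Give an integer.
Subtree rooted at H contains: A, B, C, D, F, H, J, L
Count = 8

Answer: 8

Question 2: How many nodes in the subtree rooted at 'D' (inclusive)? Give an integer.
Subtree rooted at D contains: C, D, J
Count = 3

Answer: 3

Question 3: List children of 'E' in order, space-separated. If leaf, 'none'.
Answer: none

Derivation:
Node E's children (from adjacency): (leaf)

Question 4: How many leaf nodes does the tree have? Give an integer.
Answer: 5

Derivation:
Leaves (nodes with no children): B, C, E, F, J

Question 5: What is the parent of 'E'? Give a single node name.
Answer: G

Derivation:
Scan adjacency: E appears as child of G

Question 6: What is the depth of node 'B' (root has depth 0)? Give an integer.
Path from root to B: G -> K -> H -> L -> B
Depth = number of edges = 4

Answer: 4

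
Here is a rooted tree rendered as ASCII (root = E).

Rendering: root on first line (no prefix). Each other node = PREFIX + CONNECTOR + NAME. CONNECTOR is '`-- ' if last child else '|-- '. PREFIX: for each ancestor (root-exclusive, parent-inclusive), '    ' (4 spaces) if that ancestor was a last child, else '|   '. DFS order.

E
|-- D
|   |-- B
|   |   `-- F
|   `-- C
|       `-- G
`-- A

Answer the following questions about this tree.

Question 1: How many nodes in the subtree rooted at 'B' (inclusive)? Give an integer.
Subtree rooted at B contains: B, F
Count = 2

Answer: 2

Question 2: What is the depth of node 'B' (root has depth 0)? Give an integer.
Answer: 2

Derivation:
Path from root to B: E -> D -> B
Depth = number of edges = 2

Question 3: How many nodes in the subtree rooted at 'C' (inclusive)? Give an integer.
Answer: 2

Derivation:
Subtree rooted at C contains: C, G
Count = 2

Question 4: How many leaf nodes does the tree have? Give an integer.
Leaves (nodes with no children): A, F, G

Answer: 3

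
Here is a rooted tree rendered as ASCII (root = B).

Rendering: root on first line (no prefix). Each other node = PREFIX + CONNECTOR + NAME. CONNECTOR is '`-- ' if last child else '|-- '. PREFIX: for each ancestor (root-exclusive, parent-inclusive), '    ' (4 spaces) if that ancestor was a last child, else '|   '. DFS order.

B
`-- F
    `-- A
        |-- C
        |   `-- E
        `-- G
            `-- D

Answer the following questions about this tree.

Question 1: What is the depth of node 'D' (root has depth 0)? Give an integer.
Answer: 4

Derivation:
Path from root to D: B -> F -> A -> G -> D
Depth = number of edges = 4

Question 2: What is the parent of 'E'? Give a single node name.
Answer: C

Derivation:
Scan adjacency: E appears as child of C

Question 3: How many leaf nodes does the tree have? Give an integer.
Leaves (nodes with no children): D, E

Answer: 2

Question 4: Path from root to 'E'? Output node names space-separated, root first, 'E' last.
Answer: B F A C E

Derivation:
Walk down from root: B -> F -> A -> C -> E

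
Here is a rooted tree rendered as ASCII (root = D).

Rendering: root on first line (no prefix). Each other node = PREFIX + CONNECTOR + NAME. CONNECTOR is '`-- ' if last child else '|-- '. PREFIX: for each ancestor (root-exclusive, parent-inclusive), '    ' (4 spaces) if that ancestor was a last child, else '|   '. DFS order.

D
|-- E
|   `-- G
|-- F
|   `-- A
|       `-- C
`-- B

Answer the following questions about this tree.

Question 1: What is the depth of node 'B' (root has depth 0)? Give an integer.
Path from root to B: D -> B
Depth = number of edges = 1

Answer: 1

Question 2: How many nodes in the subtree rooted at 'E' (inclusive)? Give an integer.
Subtree rooted at E contains: E, G
Count = 2

Answer: 2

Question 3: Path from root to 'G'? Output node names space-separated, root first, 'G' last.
Walk down from root: D -> E -> G

Answer: D E G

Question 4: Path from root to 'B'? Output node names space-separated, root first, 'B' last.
Answer: D B

Derivation:
Walk down from root: D -> B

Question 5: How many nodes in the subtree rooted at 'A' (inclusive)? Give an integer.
Subtree rooted at A contains: A, C
Count = 2

Answer: 2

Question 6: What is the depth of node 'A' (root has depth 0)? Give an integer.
Answer: 2

Derivation:
Path from root to A: D -> F -> A
Depth = number of edges = 2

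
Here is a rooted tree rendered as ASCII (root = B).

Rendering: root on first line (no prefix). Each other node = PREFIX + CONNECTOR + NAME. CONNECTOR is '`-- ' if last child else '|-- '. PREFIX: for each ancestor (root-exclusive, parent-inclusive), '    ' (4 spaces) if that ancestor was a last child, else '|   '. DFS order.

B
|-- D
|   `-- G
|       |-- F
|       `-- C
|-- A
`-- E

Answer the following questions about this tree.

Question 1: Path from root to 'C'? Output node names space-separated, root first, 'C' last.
Answer: B D G C

Derivation:
Walk down from root: B -> D -> G -> C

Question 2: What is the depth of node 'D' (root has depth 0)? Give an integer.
Answer: 1

Derivation:
Path from root to D: B -> D
Depth = number of edges = 1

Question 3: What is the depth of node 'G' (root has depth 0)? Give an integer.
Answer: 2

Derivation:
Path from root to G: B -> D -> G
Depth = number of edges = 2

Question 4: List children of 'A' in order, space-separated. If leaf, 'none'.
Answer: none

Derivation:
Node A's children (from adjacency): (leaf)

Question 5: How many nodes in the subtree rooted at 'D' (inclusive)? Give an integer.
Subtree rooted at D contains: C, D, F, G
Count = 4

Answer: 4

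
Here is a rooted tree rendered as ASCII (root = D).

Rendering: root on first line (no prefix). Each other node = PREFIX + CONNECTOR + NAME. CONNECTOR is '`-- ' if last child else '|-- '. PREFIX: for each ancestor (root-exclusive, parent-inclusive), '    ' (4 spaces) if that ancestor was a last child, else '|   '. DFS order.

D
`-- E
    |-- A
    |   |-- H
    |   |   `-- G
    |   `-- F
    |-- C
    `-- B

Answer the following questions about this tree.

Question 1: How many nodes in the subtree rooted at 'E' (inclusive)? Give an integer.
Subtree rooted at E contains: A, B, C, E, F, G, H
Count = 7

Answer: 7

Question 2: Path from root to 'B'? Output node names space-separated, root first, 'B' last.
Answer: D E B

Derivation:
Walk down from root: D -> E -> B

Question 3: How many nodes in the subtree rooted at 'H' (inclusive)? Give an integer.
Answer: 2

Derivation:
Subtree rooted at H contains: G, H
Count = 2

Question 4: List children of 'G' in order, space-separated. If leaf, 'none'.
Node G's children (from adjacency): (leaf)

Answer: none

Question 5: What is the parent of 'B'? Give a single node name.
Scan adjacency: B appears as child of E

Answer: E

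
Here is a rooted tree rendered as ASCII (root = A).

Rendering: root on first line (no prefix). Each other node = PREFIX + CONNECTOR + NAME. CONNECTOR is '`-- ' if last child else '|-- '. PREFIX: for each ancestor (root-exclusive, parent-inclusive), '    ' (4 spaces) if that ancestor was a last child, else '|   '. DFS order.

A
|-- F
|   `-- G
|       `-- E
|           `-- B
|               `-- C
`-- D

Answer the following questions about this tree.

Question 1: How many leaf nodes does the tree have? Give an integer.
Answer: 2

Derivation:
Leaves (nodes with no children): C, D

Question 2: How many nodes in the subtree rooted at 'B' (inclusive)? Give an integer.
Subtree rooted at B contains: B, C
Count = 2

Answer: 2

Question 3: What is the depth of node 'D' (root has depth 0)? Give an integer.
Path from root to D: A -> D
Depth = number of edges = 1

Answer: 1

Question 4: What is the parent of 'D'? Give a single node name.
Scan adjacency: D appears as child of A

Answer: A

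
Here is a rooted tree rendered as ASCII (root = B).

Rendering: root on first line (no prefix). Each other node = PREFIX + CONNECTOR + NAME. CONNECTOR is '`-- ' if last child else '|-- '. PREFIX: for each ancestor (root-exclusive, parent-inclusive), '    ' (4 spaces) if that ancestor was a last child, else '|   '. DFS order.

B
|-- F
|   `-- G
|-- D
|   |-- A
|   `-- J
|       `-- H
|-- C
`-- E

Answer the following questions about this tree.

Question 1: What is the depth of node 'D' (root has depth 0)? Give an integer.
Answer: 1

Derivation:
Path from root to D: B -> D
Depth = number of edges = 1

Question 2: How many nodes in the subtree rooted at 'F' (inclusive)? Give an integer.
Answer: 2

Derivation:
Subtree rooted at F contains: F, G
Count = 2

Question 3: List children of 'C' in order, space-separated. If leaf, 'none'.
Answer: none

Derivation:
Node C's children (from adjacency): (leaf)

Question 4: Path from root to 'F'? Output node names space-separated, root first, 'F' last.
Answer: B F

Derivation:
Walk down from root: B -> F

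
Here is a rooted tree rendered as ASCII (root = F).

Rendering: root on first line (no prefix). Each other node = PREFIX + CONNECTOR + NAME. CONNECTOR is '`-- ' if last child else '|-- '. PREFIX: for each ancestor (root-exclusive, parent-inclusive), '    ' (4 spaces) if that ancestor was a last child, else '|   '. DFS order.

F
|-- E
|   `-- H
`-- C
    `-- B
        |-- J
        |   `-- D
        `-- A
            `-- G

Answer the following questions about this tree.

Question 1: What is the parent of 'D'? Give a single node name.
Answer: J

Derivation:
Scan adjacency: D appears as child of J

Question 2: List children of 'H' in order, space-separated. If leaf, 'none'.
Answer: none

Derivation:
Node H's children (from adjacency): (leaf)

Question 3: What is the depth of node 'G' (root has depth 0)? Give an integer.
Answer: 4

Derivation:
Path from root to G: F -> C -> B -> A -> G
Depth = number of edges = 4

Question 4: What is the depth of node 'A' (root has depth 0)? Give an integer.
Path from root to A: F -> C -> B -> A
Depth = number of edges = 3

Answer: 3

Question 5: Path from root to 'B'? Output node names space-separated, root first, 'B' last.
Answer: F C B

Derivation:
Walk down from root: F -> C -> B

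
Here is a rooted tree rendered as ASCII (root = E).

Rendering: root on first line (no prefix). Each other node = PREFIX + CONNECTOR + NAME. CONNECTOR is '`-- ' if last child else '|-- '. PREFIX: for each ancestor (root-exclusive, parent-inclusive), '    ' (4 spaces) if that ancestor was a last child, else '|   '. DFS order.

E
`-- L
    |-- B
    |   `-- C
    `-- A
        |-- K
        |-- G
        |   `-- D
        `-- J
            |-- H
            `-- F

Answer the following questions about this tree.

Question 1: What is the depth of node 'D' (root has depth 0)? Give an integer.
Answer: 4

Derivation:
Path from root to D: E -> L -> A -> G -> D
Depth = number of edges = 4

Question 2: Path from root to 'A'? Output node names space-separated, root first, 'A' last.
Answer: E L A

Derivation:
Walk down from root: E -> L -> A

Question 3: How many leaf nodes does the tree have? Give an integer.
Leaves (nodes with no children): C, D, F, H, K

Answer: 5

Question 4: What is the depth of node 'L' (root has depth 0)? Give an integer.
Path from root to L: E -> L
Depth = number of edges = 1

Answer: 1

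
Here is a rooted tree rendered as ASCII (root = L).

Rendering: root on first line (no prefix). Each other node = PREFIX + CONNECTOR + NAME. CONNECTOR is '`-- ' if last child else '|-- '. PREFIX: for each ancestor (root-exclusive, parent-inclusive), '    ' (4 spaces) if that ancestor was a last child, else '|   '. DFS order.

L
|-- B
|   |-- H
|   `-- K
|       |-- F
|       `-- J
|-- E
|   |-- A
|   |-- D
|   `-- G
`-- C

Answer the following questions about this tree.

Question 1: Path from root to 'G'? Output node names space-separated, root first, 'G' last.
Walk down from root: L -> E -> G

Answer: L E G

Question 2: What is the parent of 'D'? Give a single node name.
Answer: E

Derivation:
Scan adjacency: D appears as child of E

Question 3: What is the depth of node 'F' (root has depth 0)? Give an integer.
Answer: 3

Derivation:
Path from root to F: L -> B -> K -> F
Depth = number of edges = 3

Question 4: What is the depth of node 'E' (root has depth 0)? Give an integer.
Answer: 1

Derivation:
Path from root to E: L -> E
Depth = number of edges = 1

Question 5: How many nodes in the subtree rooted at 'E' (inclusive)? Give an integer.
Answer: 4

Derivation:
Subtree rooted at E contains: A, D, E, G
Count = 4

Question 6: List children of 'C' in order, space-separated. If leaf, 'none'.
Answer: none

Derivation:
Node C's children (from adjacency): (leaf)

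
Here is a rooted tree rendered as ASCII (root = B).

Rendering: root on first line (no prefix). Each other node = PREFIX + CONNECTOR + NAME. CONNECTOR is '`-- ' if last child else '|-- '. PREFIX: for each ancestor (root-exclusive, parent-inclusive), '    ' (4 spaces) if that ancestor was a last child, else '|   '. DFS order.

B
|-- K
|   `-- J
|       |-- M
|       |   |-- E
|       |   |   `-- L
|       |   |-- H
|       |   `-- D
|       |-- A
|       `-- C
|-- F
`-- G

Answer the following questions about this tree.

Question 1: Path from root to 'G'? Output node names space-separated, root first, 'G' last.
Answer: B G

Derivation:
Walk down from root: B -> G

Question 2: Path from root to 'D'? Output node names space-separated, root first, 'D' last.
Walk down from root: B -> K -> J -> M -> D

Answer: B K J M D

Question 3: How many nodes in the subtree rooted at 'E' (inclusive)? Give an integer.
Answer: 2

Derivation:
Subtree rooted at E contains: E, L
Count = 2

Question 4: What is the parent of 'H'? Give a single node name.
Scan adjacency: H appears as child of M

Answer: M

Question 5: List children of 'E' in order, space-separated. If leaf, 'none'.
Node E's children (from adjacency): L

Answer: L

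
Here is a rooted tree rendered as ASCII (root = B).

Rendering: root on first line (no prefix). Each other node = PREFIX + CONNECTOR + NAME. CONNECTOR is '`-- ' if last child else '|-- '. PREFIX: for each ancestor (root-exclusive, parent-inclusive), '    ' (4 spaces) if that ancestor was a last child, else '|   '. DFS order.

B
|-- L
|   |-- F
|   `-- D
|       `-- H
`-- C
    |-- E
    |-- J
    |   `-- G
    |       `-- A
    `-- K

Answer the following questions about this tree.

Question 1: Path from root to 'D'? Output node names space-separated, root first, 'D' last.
Answer: B L D

Derivation:
Walk down from root: B -> L -> D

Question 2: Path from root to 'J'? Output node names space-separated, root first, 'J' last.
Walk down from root: B -> C -> J

Answer: B C J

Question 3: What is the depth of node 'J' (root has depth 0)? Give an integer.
Answer: 2

Derivation:
Path from root to J: B -> C -> J
Depth = number of edges = 2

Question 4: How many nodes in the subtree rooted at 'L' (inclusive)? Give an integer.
Subtree rooted at L contains: D, F, H, L
Count = 4

Answer: 4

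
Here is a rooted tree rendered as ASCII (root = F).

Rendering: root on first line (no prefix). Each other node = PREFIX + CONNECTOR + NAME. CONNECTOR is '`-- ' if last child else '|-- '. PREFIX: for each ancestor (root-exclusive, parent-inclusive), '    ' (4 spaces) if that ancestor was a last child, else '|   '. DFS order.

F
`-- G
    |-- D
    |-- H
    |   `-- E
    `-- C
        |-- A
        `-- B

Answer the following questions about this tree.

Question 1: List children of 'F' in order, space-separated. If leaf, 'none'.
Node F's children (from adjacency): G

Answer: G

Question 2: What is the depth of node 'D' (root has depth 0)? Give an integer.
Path from root to D: F -> G -> D
Depth = number of edges = 2

Answer: 2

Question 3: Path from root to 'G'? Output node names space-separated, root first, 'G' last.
Answer: F G

Derivation:
Walk down from root: F -> G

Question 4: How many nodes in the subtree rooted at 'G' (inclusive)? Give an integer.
Answer: 7

Derivation:
Subtree rooted at G contains: A, B, C, D, E, G, H
Count = 7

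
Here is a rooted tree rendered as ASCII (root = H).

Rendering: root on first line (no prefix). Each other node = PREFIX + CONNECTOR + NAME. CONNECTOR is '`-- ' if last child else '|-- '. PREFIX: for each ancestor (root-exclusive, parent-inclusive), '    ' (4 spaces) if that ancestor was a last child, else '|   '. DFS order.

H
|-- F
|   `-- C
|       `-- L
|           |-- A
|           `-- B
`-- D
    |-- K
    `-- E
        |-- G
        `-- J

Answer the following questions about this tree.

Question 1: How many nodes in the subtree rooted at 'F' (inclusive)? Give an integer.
Subtree rooted at F contains: A, B, C, F, L
Count = 5

Answer: 5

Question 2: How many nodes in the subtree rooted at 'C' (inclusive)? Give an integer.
Subtree rooted at C contains: A, B, C, L
Count = 4

Answer: 4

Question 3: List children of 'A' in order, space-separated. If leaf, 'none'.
Answer: none

Derivation:
Node A's children (from adjacency): (leaf)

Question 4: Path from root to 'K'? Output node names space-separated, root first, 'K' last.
Walk down from root: H -> D -> K

Answer: H D K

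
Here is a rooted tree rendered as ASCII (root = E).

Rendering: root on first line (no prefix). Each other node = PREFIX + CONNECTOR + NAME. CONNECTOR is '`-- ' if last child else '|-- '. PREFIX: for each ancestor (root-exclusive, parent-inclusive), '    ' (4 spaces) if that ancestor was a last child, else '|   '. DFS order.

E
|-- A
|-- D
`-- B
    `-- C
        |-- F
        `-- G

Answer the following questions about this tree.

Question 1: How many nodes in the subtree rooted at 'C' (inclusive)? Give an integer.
Subtree rooted at C contains: C, F, G
Count = 3

Answer: 3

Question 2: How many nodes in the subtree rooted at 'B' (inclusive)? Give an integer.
Subtree rooted at B contains: B, C, F, G
Count = 4

Answer: 4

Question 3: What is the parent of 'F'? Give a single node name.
Scan adjacency: F appears as child of C

Answer: C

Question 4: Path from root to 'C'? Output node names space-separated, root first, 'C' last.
Answer: E B C

Derivation:
Walk down from root: E -> B -> C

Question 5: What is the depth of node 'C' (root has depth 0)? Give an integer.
Answer: 2

Derivation:
Path from root to C: E -> B -> C
Depth = number of edges = 2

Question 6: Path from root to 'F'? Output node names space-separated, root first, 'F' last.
Answer: E B C F

Derivation:
Walk down from root: E -> B -> C -> F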